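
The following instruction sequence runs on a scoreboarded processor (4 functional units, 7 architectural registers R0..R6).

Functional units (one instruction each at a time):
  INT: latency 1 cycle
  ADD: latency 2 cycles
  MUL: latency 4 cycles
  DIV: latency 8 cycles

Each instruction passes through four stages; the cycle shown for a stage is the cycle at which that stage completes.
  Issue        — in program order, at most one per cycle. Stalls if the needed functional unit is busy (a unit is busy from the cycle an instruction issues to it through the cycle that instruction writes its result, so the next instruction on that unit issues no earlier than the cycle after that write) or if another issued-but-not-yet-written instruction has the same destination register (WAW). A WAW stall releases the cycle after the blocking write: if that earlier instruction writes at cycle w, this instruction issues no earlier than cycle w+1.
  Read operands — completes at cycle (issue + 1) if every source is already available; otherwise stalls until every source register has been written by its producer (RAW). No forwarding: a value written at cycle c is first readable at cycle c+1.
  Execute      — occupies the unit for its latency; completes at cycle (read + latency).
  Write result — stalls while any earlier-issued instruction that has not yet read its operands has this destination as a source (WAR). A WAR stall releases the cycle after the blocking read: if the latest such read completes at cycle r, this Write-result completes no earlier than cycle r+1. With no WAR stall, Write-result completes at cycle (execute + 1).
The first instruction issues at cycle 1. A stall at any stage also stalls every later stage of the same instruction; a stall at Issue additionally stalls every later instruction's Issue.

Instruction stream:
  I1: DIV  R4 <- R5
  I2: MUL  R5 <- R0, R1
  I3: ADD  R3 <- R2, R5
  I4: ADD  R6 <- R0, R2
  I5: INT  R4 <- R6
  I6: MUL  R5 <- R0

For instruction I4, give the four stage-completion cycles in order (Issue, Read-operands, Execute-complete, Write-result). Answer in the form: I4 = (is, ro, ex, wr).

I4 = (13, 14, 16, 17)

I1  is:1  ro:2  ex:10  wr:11
I2  is:2  ro:3  ex:7  wr:8
I3  is:3  ro:9  ex:11  wr:12  — RAW R5: wait I2 write@8
I4  is:13  ro:14  ex:16  wr:17  — struct: ADD busy until I3 writes@12
I5  is:14  ro:18  ex:19  wr:20  — RAW R6: wait I4 write@17
I6  is:15  ro:16  ex:20  wr:21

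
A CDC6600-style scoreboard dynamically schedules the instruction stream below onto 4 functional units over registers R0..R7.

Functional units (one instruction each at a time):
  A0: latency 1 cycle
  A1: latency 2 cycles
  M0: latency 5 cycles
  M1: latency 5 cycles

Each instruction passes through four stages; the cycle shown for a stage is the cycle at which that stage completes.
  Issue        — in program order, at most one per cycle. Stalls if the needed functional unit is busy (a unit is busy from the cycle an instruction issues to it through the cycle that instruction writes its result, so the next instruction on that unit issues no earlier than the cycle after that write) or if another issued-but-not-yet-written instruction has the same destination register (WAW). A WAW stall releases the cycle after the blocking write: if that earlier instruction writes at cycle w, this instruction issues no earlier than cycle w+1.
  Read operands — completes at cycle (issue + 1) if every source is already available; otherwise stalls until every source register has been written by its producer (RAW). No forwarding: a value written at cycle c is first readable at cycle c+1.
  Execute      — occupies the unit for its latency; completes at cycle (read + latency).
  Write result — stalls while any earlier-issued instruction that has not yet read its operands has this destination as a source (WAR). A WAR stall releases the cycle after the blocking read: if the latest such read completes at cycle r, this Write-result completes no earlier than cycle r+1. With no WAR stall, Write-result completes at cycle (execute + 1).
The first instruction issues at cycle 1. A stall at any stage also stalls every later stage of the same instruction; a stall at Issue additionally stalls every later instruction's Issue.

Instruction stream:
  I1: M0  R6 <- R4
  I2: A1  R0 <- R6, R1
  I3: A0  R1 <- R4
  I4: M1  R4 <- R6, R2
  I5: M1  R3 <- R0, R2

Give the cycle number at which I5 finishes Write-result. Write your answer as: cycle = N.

[1] I1→M0
[2] I1 RO; I2→A1
[3] I3→A0
[4] I3 RO; I4→M1
[5] I3 EX
[7] I1 EX
[8] I1 WR R6
[9] I2 RO; I4 RO
[10] I3 WR R1
[11] I2 EX
[12] I2 WR R0
[14] I4 EX
[15] I4 WR R4
[16] I5→M1
[17] I5 RO
[22] I5 EX
[23] I5 WR R3

cycle = 23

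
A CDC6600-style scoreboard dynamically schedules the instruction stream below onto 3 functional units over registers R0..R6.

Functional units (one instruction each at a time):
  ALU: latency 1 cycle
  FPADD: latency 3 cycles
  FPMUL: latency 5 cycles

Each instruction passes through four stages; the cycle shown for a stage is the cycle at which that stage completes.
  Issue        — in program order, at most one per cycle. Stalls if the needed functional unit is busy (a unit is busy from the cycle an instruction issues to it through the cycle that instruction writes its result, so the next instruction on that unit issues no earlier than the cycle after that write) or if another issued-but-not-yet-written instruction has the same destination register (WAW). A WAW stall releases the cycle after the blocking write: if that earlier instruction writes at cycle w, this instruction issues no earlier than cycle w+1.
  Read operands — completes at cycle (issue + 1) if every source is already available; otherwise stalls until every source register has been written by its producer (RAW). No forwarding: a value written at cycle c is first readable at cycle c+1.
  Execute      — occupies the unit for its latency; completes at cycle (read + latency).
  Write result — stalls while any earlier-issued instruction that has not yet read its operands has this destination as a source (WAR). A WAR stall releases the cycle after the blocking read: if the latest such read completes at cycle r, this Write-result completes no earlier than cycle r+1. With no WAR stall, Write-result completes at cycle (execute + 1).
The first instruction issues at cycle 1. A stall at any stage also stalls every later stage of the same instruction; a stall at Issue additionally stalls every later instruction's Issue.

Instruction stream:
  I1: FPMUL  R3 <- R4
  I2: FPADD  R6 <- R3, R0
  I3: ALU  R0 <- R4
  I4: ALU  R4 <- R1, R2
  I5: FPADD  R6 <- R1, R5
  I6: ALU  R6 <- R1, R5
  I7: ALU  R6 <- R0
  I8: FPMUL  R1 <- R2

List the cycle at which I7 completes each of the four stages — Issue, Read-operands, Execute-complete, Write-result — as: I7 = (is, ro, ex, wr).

I7 = (24, 25, 26, 27)

I1: IS=1 RO=2 EX=7 WR=8
I2: IS=2 RO=9 EX=12 WR=13  [RAW R3: wait I1 write@8]
I3: IS=3 RO=4 EX=5 WR=10  [WAR R0: wait I2 read@9]
I4: IS=11 RO=12 EX=13 WR=14  [struct: ALU busy until I3 writes@10]
I5: IS=14 RO=15 EX=18 WR=19  [struct: FPADD busy until I2 writes@13]
I6: IS=20 RO=21 EX=22 WR=23  [WAW R6: wait I5 write@19]
I7: IS=24 RO=25 EX=26 WR=27  [struct: ALU busy until I6 writes@23]
I8: IS=25 RO=26 EX=31 WR=32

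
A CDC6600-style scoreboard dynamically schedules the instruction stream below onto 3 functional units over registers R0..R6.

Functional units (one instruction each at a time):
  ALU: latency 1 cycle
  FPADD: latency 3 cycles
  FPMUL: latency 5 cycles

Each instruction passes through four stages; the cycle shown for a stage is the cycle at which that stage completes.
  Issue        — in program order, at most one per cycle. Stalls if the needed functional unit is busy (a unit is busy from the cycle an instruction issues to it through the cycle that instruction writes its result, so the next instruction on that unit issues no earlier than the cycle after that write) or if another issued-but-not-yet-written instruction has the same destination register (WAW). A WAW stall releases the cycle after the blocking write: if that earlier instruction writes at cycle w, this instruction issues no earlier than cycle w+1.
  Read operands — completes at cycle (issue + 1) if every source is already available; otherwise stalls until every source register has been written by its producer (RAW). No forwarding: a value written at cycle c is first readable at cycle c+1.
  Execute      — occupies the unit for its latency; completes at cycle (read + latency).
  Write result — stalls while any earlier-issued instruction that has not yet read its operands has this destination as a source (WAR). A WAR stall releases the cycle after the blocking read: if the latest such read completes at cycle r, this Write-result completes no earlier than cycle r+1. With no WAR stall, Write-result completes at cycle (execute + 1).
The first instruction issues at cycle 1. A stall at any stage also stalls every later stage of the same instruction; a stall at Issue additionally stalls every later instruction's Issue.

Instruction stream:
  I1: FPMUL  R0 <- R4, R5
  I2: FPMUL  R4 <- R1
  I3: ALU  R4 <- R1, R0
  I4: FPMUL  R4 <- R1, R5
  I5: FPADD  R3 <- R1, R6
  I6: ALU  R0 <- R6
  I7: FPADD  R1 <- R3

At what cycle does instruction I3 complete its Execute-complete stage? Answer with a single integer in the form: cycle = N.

cycle = 19

t=1  I1 issues→FPMUL
t=2  I1 reads
t=7  I1 exec-done
t=8  I1 writes R0
t=9  I2 issues→FPMUL
t=10  I2 reads
t=15  I2 exec-done
t=16  I2 writes R4
t=17  I3 issues→ALU
t=18  I3 reads
t=19  I3 exec-done
t=20  I3 writes R4
t=21  I4 issues→FPMUL
t=22  I4 reads | I5 issues→FPADD
t=23  I5 reads | I6 issues→ALU
t=24  I6 reads
t=25  I6 exec-done
t=26  I5 exec-done | I6 writes R0
t=27  I4 exec-done | I5 writes R3
t=28  I4 writes R4 | I7 issues→FPADD
t=29  I7 reads
t=32  I7 exec-done
t=33  I7 writes R1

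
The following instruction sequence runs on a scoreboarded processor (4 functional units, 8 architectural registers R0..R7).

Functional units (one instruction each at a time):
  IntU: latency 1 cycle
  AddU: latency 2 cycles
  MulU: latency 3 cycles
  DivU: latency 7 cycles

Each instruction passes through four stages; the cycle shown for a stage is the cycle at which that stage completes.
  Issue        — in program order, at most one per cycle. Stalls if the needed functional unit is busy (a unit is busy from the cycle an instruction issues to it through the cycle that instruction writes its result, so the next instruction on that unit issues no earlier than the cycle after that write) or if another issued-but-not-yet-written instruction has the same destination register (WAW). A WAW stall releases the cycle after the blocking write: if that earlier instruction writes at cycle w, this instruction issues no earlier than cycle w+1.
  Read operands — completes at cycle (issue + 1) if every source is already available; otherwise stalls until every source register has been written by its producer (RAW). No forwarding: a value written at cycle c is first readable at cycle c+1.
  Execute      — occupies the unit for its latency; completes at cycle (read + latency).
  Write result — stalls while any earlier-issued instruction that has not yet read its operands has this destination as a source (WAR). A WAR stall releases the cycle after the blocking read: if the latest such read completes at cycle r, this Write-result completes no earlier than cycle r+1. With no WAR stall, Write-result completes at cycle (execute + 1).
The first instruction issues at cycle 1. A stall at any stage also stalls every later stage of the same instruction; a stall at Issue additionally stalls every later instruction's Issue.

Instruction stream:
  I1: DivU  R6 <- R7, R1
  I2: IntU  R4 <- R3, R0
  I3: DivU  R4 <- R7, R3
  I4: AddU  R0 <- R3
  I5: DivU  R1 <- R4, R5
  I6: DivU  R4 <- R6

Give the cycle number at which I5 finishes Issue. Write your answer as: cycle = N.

cycle = 21

1) issue 1, read 2, done 9, write 10
2) issue 2, read 3, done 4, write 5
3) issue 11, read 12, done 19, write 20  <struct: DivU busy until I1 writes@10>
4) issue 12, read 13, done 15, write 16
5) issue 21, read 22, done 29, write 30  <struct: DivU busy until I3 writes@20>
6) issue 31, read 32, done 39, write 40  <struct: DivU busy until I5 writes@30>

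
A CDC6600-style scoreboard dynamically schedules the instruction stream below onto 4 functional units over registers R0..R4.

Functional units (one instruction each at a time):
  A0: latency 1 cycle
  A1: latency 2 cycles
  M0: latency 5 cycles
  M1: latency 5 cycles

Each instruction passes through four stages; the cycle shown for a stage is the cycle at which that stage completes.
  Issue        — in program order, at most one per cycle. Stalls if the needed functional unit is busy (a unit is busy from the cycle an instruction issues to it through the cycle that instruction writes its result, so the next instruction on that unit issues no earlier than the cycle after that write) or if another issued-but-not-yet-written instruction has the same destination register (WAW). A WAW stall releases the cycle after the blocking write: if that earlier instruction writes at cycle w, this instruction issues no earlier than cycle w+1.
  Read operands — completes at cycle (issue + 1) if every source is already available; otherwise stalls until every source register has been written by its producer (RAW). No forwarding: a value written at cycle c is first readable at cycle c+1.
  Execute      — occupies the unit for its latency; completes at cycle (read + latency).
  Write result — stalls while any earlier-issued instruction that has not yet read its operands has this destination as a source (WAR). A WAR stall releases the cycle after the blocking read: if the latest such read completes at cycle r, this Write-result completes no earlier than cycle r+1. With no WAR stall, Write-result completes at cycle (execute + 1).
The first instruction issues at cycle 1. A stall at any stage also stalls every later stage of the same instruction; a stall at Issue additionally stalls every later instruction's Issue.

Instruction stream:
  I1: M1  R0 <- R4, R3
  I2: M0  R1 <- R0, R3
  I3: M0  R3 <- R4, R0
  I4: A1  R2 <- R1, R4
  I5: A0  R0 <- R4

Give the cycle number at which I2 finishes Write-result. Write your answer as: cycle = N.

cycle = 15

I1  is:1  ro:2  ex:7  wr:8
I2  is:2  ro:9  ex:14  wr:15  — RAW R0: wait I1 write@8
I3  is:16  ro:17  ex:22  wr:23  — struct: M0 busy until I2 writes@15
I4  is:17  ro:18  ex:20  wr:21
I5  is:18  ro:19  ex:20  wr:21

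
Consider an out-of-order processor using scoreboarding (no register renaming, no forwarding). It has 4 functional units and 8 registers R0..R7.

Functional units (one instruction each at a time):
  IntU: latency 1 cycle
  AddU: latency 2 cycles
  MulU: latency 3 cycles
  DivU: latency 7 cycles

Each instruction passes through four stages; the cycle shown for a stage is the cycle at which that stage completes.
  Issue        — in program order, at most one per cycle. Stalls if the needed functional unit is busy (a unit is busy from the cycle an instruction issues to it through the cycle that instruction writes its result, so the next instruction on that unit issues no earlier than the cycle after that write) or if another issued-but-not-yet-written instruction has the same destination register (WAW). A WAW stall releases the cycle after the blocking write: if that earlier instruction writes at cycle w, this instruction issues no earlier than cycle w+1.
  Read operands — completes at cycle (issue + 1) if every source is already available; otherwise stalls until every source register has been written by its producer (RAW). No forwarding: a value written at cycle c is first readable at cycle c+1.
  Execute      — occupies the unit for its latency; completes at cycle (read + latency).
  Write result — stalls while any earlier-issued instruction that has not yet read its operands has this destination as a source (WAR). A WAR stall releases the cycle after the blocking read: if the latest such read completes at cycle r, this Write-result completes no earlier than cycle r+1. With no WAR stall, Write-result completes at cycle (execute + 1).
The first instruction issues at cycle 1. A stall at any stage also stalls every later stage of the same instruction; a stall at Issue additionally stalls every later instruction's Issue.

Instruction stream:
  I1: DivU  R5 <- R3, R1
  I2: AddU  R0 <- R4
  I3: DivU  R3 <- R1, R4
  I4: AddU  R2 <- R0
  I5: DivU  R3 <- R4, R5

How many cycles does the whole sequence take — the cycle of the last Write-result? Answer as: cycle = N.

cycle = 30

[I1] 1/2/9/10
[I2] 2/3/5/6
[I3] 11/12/19/20  (struct: DivU busy until I1 writes@10)
[I4] 12/13/15/16
[I5] 21/22/29/30  (struct: DivU busy until I3 writes@20)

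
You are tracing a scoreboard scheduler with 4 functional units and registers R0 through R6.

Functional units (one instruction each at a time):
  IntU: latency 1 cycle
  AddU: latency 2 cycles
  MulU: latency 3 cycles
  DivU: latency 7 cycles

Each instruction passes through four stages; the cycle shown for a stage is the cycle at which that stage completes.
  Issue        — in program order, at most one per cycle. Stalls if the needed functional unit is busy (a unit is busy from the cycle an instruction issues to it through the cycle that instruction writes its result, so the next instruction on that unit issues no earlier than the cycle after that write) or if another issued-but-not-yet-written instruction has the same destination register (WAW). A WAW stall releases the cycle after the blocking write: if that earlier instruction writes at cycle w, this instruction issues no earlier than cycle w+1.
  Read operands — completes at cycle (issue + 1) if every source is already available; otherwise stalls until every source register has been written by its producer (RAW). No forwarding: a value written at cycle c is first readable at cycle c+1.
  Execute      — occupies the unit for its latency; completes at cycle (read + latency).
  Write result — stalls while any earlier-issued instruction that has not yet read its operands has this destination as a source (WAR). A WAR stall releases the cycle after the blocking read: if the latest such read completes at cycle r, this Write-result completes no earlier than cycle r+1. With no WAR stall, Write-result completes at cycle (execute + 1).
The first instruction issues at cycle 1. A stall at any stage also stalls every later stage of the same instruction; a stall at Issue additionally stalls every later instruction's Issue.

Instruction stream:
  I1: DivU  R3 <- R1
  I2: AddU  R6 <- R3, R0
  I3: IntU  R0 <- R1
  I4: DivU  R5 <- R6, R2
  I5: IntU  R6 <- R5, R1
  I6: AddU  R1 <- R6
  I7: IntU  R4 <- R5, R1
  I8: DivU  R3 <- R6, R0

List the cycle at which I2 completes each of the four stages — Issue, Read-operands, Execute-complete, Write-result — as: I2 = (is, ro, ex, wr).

I1: IS=1 RO=2 EX=9 WR=10
I2: IS=2 RO=11 EX=13 WR=14  [RAW R3: wait I1 write@10]
I3: IS=3 RO=4 EX=5 WR=12  [WAR R0: wait I2 read@11]
I4: IS=11 RO=15 EX=22 WR=23  [struct: DivU busy until I1 writes@10; RAW R6: wait I2 write@14]
I5: IS=15 RO=24 EX=25 WR=26  [WAW R6: wait I2 write@14; RAW R5: wait I4 write@23]
I6: IS=16 RO=27 EX=29 WR=30  [RAW R6: wait I5 write@26]
I7: IS=27 RO=31 EX=32 WR=33  [struct: IntU busy until I5 writes@26; RAW R1: wait I6 write@30]
I8: IS=28 RO=29 EX=36 WR=37

I2 = (2, 11, 13, 14)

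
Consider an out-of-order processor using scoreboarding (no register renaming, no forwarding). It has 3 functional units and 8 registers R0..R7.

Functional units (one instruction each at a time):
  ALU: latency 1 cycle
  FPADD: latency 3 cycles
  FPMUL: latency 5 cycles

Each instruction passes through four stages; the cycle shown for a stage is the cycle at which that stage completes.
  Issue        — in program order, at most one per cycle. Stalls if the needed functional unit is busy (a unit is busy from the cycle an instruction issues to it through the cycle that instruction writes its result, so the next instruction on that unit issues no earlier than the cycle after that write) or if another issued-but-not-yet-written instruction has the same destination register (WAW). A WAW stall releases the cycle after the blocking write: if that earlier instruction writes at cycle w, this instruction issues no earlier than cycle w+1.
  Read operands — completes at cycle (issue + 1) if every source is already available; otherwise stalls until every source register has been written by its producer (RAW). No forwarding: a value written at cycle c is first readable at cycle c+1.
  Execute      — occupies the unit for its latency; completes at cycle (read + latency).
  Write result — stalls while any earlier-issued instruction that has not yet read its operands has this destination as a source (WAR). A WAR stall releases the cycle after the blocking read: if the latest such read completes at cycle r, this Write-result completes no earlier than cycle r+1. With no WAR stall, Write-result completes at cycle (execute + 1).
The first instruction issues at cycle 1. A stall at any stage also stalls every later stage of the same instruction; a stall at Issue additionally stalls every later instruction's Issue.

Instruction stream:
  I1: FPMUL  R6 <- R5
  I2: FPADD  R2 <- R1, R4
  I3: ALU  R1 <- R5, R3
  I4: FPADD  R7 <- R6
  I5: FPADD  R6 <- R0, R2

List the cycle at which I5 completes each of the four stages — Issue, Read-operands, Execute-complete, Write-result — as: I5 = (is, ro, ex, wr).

I5 = (14, 15, 18, 19)

I1  is:1  ro:2  ex:7  wr:8
I2  is:2  ro:3  ex:6  wr:7
I3  is:3  ro:4  ex:5  wr:6
I4  is:8  ro:9  ex:12  wr:13  — struct: FPADD busy until I2 writes@7
I5  is:14  ro:15  ex:18  wr:19  — struct: FPADD busy until I4 writes@13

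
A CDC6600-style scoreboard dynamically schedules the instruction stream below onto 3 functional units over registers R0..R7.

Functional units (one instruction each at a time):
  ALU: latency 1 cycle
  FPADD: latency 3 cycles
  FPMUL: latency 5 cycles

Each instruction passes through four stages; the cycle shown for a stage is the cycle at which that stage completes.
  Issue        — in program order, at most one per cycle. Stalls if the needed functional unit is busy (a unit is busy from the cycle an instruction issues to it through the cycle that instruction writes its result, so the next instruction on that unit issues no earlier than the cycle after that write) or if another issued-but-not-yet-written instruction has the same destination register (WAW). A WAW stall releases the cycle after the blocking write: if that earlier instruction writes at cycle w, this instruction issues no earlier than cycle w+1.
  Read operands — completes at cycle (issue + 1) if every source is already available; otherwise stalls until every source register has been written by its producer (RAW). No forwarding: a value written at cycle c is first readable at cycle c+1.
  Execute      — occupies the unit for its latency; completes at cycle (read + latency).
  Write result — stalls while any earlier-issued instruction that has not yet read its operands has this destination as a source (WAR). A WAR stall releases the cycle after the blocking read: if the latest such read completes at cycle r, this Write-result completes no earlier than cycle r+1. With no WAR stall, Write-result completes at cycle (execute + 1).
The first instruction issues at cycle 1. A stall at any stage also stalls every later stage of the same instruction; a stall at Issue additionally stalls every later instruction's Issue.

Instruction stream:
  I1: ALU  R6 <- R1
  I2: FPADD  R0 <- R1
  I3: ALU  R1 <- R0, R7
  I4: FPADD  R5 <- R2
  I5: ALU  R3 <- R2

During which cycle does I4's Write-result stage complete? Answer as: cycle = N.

  I1 | 1 | 2 | 3 | 4
  I2 | 2 | 3 | 6 | 7
  I3 | 5 | 8 | 9 | 10   struct: ALU busy until I1 writes@4 · RAW R0: wait I2 write@7
  I4 | 8 | 9 | 12 | 13   struct: FPADD busy until I2 writes@7
  I5 | 11 | 12 | 13 | 14   struct: ALU busy until I3 writes@10

cycle = 13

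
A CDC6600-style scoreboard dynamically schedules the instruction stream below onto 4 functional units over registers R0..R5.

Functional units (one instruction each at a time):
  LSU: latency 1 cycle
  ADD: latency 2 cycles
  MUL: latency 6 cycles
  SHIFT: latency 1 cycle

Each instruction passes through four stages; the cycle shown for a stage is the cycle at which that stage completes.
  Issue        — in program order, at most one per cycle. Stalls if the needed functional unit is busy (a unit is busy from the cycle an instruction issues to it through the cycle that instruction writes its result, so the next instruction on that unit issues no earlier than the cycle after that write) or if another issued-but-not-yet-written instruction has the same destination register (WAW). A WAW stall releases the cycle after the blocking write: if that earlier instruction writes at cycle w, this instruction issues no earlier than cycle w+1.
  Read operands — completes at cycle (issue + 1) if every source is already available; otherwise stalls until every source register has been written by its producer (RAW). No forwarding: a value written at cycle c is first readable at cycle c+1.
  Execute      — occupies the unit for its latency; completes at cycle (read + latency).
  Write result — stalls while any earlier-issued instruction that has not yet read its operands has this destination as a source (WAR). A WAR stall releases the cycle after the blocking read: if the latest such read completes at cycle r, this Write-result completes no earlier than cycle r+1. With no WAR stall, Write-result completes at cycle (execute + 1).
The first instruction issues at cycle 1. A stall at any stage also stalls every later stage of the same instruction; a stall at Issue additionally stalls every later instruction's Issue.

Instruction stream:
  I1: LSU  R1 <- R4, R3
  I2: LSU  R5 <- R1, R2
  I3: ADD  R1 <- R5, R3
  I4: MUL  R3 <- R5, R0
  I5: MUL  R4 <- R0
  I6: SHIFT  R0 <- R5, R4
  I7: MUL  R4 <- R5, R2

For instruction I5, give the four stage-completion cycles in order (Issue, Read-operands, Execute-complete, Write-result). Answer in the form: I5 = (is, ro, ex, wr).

cycle 1: I1→LSU
cycle 2: I1 RO
cycle 3: I1 EX
cycle 4: I1 WR R1
cycle 5: I2→LSU
cycle 6: I2 RO; I3→ADD
cycle 7: I2 EX; I4→MUL
cycle 8: I2 WR R5
cycle 9: I3 RO; I4 RO
cycle 11: I3 EX
cycle 12: I3 WR R1
cycle 15: I4 EX
cycle 16: I4 WR R3
cycle 17: I5→MUL
cycle 18: I5 RO; I6→SHIFT
cycle 24: I5 EX
cycle 25: I5 WR R4
cycle 26: I6 RO; I7→MUL
cycle 27: I6 EX; I7 RO
cycle 28: I6 WR R0
cycle 33: I7 EX
cycle 34: I7 WR R4

I5 = (17, 18, 24, 25)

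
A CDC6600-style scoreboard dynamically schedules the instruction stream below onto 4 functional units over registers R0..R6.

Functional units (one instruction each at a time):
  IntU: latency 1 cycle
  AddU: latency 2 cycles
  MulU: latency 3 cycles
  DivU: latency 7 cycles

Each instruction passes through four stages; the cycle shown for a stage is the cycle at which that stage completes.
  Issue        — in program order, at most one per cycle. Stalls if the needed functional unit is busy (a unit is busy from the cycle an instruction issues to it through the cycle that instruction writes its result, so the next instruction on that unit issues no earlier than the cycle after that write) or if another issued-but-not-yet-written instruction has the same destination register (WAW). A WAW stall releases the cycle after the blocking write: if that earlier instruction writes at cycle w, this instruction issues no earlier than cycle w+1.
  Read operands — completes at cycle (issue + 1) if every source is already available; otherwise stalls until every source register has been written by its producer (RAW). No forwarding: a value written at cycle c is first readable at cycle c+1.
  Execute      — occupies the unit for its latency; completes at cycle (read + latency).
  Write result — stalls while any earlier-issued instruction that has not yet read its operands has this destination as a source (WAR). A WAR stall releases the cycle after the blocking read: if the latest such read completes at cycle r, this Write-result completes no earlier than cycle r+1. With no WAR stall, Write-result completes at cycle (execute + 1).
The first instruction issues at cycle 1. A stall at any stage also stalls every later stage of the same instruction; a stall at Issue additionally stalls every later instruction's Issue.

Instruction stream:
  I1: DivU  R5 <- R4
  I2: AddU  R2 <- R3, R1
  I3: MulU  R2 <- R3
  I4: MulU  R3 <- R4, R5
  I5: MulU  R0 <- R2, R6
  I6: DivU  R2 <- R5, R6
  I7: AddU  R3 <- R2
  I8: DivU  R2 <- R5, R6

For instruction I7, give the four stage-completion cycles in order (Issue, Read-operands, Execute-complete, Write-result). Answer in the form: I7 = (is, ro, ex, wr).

t=1  I1 dispatched to DivU
t=2  I1 operands ready; I2 dispatched to AddU
t=3  I2 operands ready
t=5  I2 complete
t=6  R2←I2
t=7  I3 dispatched to MulU
t=8  I3 operands ready
t=9  I1 complete
t=10  R5←I1
t=11  I3 complete
t=12  R2←I3
t=13  I4 dispatched to MulU
t=14  I4 operands ready
t=17  I4 complete
t=18  R3←I4
t=19  I5 dispatched to MulU
t=20  I5 operands ready; I6 dispatched to DivU
t=21  I6 operands ready; I7 dispatched to AddU
t=23  I5 complete
t=24  R0←I5
t=28  I6 complete
t=29  R2←I6
t=30  I7 operands ready; I8 dispatched to DivU
t=31  I8 operands ready
t=32  I7 complete
t=33  R3←I7
t=38  I8 complete
t=39  R2←I8

I7 = (21, 30, 32, 33)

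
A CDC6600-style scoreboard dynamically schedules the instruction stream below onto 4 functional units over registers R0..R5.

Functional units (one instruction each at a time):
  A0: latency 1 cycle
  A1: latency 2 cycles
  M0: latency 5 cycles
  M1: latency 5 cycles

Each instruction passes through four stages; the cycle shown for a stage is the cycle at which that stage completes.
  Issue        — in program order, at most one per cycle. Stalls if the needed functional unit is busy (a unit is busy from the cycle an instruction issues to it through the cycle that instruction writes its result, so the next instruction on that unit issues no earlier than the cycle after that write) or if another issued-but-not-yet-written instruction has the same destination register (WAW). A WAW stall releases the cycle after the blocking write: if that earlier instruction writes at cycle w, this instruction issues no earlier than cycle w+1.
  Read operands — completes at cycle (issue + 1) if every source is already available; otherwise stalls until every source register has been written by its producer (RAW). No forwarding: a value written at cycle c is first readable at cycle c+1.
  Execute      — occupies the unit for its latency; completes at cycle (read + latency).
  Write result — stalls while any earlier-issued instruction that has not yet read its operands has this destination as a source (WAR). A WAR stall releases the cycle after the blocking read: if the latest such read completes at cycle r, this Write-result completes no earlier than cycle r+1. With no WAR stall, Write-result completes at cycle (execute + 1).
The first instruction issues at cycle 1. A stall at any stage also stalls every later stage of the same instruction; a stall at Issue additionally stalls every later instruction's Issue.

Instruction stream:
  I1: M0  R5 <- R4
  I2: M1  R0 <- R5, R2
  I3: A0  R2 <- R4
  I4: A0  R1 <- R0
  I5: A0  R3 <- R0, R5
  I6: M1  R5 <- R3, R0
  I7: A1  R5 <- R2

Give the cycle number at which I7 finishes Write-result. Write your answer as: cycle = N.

cycle = 34

t=1  I1 issues→M0
t=2  I1 reads, I2 issues→M1
t=3  I3 issues→A0
t=4  I3 reads
t=5  I3 exec-done
t=7  I1 exec-done
t=8  I1 writes R5
t=9  I2 reads
t=10  I3 writes R2
t=11  I4 issues→A0
t=14  I2 exec-done
t=15  I2 writes R0
t=16  I4 reads
t=17  I4 exec-done
t=18  I4 writes R1
t=19  I5 issues→A0
t=20  I5 reads, I6 issues→M1
t=21  I5 exec-done
t=22  I5 writes R3
t=23  I6 reads
t=28  I6 exec-done
t=29  I6 writes R5
t=30  I7 issues→A1
t=31  I7 reads
t=33  I7 exec-done
t=34  I7 writes R5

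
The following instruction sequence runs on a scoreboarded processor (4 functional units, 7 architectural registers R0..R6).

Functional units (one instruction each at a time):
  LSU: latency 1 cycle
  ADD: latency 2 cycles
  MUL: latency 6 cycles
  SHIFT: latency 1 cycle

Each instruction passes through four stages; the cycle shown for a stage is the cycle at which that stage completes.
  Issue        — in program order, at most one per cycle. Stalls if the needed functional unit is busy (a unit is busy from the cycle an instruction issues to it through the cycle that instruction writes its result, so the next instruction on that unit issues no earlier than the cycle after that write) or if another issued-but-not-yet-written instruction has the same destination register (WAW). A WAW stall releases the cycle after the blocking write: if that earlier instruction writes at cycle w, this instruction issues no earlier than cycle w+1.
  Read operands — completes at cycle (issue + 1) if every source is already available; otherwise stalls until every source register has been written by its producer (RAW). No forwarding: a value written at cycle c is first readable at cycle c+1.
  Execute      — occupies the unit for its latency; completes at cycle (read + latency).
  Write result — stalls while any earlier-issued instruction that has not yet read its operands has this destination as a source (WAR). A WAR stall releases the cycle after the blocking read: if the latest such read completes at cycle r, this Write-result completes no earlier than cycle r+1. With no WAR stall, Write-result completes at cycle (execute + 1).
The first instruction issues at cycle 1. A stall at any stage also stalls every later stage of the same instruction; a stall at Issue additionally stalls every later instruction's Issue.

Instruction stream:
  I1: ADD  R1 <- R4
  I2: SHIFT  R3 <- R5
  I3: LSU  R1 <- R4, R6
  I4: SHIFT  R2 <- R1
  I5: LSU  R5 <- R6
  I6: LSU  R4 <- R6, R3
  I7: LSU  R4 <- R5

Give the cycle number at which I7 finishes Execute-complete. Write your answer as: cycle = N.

cycle = 20

I1: IS=1 RO=2 EX=4 WR=5
I2: IS=2 RO=3 EX=4 WR=5
I3: IS=6 RO=7 EX=8 WR=9  [WAW R1: wait I1 write@5]
I4: IS=7 RO=10 EX=11 WR=12  [RAW R1: wait I3 write@9]
I5: IS=10 RO=11 EX=12 WR=13  [struct: LSU busy until I3 writes@9]
I6: IS=14 RO=15 EX=16 WR=17  [struct: LSU busy until I5 writes@13]
I7: IS=18 RO=19 EX=20 WR=21  [struct: LSU busy until I6 writes@17]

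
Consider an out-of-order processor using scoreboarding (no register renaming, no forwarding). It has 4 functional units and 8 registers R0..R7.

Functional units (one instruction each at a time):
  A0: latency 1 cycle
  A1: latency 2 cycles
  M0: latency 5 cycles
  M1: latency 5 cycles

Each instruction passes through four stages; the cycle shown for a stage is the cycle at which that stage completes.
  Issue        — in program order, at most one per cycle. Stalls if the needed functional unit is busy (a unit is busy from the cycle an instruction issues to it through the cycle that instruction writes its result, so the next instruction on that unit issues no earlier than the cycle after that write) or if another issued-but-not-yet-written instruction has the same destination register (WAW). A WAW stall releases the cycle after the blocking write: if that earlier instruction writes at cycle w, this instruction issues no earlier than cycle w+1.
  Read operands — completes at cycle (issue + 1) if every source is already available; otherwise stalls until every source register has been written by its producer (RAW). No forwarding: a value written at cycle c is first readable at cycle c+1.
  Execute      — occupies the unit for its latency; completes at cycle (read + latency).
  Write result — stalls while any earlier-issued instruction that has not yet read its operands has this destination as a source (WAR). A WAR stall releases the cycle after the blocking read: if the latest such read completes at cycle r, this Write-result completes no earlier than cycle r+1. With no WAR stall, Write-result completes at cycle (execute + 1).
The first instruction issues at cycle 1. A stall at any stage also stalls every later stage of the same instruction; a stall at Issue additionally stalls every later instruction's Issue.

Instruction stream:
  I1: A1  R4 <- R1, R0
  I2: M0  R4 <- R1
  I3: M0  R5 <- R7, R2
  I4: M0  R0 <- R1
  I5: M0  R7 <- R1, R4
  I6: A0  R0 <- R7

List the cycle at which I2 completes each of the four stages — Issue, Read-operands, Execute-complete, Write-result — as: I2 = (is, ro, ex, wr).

I1: IS=1 RO=2 EX=4 WR=5
I2: IS=6 RO=7 EX=12 WR=13  [WAW R4: wait I1 write@5]
I3: IS=14 RO=15 EX=20 WR=21  [struct: M0 busy until I2 writes@13]
I4: IS=22 RO=23 EX=28 WR=29  [struct: M0 busy until I3 writes@21]
I5: IS=30 RO=31 EX=36 WR=37  [struct: M0 busy until I4 writes@29]
I6: IS=31 RO=38 EX=39 WR=40  [RAW R7: wait I5 write@37]

I2 = (6, 7, 12, 13)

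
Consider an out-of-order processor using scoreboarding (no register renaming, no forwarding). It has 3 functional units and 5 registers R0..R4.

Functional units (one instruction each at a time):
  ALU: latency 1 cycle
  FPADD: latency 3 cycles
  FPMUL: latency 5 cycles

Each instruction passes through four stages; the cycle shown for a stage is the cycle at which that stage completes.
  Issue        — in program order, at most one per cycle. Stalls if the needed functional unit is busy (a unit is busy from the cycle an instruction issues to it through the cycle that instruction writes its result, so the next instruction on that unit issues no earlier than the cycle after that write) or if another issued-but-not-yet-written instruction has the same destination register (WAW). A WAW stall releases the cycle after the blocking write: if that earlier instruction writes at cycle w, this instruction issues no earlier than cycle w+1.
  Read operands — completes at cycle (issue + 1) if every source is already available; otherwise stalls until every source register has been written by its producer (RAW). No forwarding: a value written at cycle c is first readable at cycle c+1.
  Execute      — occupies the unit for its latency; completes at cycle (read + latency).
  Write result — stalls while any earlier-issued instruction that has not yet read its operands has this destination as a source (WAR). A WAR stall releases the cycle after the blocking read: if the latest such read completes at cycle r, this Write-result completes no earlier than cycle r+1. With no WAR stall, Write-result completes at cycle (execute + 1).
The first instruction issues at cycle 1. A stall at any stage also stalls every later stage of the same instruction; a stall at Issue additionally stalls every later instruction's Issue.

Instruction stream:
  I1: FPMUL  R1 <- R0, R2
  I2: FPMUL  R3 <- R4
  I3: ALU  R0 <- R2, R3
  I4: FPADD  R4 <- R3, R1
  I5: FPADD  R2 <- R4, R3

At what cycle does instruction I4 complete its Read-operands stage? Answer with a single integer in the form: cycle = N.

I1 -> (1, 2, 7, 8)
I2 -> (9, 10, 15, 16)  // struct: FPMUL busy until I1 writes@8
I3 -> (10, 17, 18, 19)  // RAW R3: wait I2 write@16
I4 -> (11, 17, 20, 21)  // RAW R3: wait I2 write@16
I5 -> (22, 23, 26, 27)  // struct: FPADD busy until I4 writes@21

cycle = 17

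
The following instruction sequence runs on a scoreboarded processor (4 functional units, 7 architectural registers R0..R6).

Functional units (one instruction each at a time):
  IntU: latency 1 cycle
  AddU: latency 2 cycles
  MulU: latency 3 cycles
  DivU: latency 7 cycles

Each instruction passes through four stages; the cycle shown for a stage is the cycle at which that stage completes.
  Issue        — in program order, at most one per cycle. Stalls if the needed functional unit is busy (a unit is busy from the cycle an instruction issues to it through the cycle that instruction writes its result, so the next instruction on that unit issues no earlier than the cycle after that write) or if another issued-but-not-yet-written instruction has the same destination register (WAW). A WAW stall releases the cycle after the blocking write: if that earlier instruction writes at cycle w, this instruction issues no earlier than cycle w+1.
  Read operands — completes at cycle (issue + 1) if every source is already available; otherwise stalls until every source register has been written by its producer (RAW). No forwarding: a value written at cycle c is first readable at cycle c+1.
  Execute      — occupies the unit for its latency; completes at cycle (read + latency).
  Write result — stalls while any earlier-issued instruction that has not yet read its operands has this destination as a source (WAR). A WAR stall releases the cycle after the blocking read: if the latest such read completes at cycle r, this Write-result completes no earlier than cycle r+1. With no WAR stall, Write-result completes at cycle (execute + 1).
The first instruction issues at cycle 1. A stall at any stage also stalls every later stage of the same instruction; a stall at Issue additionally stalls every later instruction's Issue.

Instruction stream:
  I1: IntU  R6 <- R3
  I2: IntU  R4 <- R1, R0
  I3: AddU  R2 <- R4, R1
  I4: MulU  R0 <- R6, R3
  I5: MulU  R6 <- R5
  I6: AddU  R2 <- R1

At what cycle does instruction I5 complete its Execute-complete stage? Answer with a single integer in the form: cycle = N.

cycle = 17

1) issue 1, read 2, done 3, write 4
2) issue 5, read 6, done 7, write 8  <struct: IntU busy until I1 writes@4>
3) issue 6, read 9, done 11, write 12  <RAW R4: wait I2 write@8>
4) issue 7, read 8, done 11, write 12
5) issue 13, read 14, done 17, write 18  <struct: MulU busy until I4 writes@12>
6) issue 14, read 15, done 17, write 18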